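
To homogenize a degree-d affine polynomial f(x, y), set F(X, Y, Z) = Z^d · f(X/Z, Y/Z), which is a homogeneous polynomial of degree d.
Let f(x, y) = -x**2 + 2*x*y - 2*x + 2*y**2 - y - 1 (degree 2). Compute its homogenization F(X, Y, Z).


F(X, Y, Z) = -X**2 + 2*X*Y - 2*X*Z + 2*Y**2 - Y*Z - Z**2

deg(f) = 2.
Substitute x = X/Z, y = Y/Z into f, then multiply by Z^2.
  monomial -1·x^2·y^0 ↦ -1·X^2·Y^0·Z^0.
  monomial 2·x^1·y^1 ↦ 2·X^1·Y^1·Z^0.
  monomial -2·x^1·y^0 ↦ -2·X^1·Y^0·Z^1.
  monomial 2·x^0·y^2 ↦ 2·X^0·Y^2·Z^0.
  monomial -1·x^0·y^1 ↦ -1·X^0·Y^1·Z^1.
  monomial -1·x^0·y^0 ↦ -1·X^0·Y^0·Z^2.
Collecting: F(X, Y, Z) = -X**2 + 2*X*Y - 2*X*Z + 2*Y**2 - Y*Z - Z**2.


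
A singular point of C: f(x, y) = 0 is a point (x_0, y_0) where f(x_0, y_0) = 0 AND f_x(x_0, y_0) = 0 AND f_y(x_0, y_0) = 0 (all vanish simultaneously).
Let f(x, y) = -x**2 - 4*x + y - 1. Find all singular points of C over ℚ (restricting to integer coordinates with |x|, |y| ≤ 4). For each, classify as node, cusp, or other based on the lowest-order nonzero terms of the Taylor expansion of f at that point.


No singular points in the scanned grid; C is smooth there.

Compute partial derivatives:
  f_x = -2*x - 4.
  f_y = 1.
f_y = 1 is a nonzero constant, so f_y never vanishes: no point (x, y) can satisfy f = f_x = f_y = 0. In particular no (x, y) ∈ {−4, ..., 4}² is singular; the curve is smooth.


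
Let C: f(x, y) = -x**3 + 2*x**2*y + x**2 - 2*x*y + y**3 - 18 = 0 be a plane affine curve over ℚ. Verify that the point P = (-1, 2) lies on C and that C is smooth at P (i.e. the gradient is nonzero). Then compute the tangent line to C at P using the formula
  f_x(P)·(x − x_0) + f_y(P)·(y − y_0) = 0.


Tangent line at P: -17*x + 16*y - 49 = 0.

Step 1: f(-1, 2) = 0, so P lies on C.
Step 2: partial derivatives
  f_x(x, y) = -3*x**2 + 4*x*y + 2*x - 2*y, f_y(x, y) = 2*x**2 - 2*x + 3*y**2.
  f_x(P) = -17, f_y(P) = 16 (gradient nonzero, so P is smooth).
Step 3: tangent line at P: -17·(x − -1) + 16·(y − 2) = 0.
Expanding: -17*x + 16*y - 49 = 0.


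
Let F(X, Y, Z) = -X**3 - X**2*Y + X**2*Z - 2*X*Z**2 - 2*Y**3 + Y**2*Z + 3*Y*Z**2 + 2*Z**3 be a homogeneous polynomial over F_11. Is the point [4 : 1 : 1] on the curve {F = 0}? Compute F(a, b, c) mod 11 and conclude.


F(4,1,1) ≡ 9 (mod 11); P is NOT on the curve.

Evaluate F(4, 1, 1) term-by-term (mod 11).
  -X**3 ↦ -1·64·1·1 = -64
  -X**2*Y ↦ -1·16·1·1 = -16
  X**2*Z ↦ 1·16·1·1 = 16
  -2*X*Z**2 ↦ -2·4·1·1 = -8
  -2*Y**3 ↦ -2·1·1·1 = -2
  Y**2*Z ↦ 1·1·1·1 = 1
  3*Y*Z**2 ↦ 3·1·1·1 = 3
  2*Z**3 ↦ 2·1·1·1 = 2
Sum: F(4, 1, 1) = (-64) + (-16) + (16) + (-8) + (-2) + (1) + (3) + (2) = -68.
Reducing mod 11: -68 ≡ 9 (mod 11).
Since F(a, b, c) ≡ 9 ≠ 0 (mod 11), P does NOT lie on the curve.


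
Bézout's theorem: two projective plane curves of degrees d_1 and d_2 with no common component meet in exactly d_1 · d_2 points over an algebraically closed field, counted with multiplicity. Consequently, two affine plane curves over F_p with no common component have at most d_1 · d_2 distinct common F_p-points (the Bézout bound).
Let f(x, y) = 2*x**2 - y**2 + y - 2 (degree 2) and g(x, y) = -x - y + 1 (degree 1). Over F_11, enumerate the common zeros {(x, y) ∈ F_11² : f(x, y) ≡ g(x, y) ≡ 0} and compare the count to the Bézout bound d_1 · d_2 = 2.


Common zeros: {(1, 0), (9, 3)}; count = 2; Bézout bound = 2.

deg(f) = 2, deg(g) = 1, so Bézout bound = 2.
Scan x ∈ F_11. For each x, list the y ∈ F_11 with f(x, y) ≡ 0 and those with g(x, y) ≡ 0 (mod 11); the common zeros in that column are the intersection.
  x = 0: f ≡ 0 at y ∈ {5, 7}; g ≡ 0 at y ∈ {1}; common: ∅.
  x = 1: f ≡ 0 at y ∈ {0, 1}; g ≡ 0 at y ∈ {0}; common: {0}.
  x = 2: f ≡ 0 at y ∈ {3, 9}; g ≡ 0 at y ∈ {10}; common: ∅.
  x = 3: f ≡ 0 at y ∈ ∅; g ≡ 0 at y ∈ {9}; common: ∅.
  x = 4: f ≡ 0 at y ∈ {6}; g ≡ 0 at y ∈ {8}; common: ∅.
  x = 5: f ≡ 0 at y ∈ ∅; g ≡ 0 at y ∈ {7}; common: ∅.
  x = 6: f ≡ 0 at y ∈ ∅; g ≡ 0 at y ∈ {6}; common: ∅.
  x = 7: f ≡ 0 at y ∈ {6}; g ≡ 0 at y ∈ {5}; common: ∅.
  x = 8: f ≡ 0 at y ∈ ∅; g ≡ 0 at y ∈ {4}; common: ∅.
  x = 9: f ≡ 0 at y ∈ {3, 9}; g ≡ 0 at y ∈ {3}; common: {3}.
  x = 10: f ≡ 0 at y ∈ {0, 1}; g ≡ 0 at y ∈ {2}; common: ∅.
Collecting: common zeros = {(1, 0), (9, 3)}, so the count is 2.
Comparison with the Bézout bound: 2 ≤ 2 = deg(f)·deg(g), as expected for curves with no common component (the bound is attained).


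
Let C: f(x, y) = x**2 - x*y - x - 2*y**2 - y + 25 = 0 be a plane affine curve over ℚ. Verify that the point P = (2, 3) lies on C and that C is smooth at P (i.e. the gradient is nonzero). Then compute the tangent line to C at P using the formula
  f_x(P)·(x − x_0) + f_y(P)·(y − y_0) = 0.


Tangent line at P: 45 - 15*y = 0.

Step 1: f(2, 3) = 0, so P lies on C.
Step 2: partial derivatives
  f_x(x, y) = 2*x - y - 1, f_y(x, y) = -x - 4*y - 1.
  f_x(P) = 0, f_y(P) = -15 (gradient nonzero, so P is smooth).
Step 3: tangent line at P: 0·(x − 2) + -15·(y − 3) = 0.
Expanding: 45 - 15*y = 0.


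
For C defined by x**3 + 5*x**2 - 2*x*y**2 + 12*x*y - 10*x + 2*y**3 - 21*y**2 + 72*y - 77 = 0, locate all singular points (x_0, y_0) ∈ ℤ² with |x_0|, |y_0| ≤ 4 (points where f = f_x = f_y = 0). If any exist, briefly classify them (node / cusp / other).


Singular points: {(-2, 3)}; classification: node.

Compute partial derivatives:
  f_x = 3*x**2 + 10*x - 2*y**2 + 12*y - 10.
  f_y = -4*x*y + 12*x + 6*y**2 - 42*y + 72.
Scan x_0 ∈ {−4, ..., 4}. For each x_0, f_y(x_0, y) is a polynomial in y; find its integer roots y ∈ {−4, ..., 4}, then test f_x and f at those candidates.
  x = -4: f_y(-4, y) = 6*y**2 - 26*y + 24; vanishes at y ∈ {3}. (-4, 3): f_x = 16 ≠ 0.
  x = -3: f_y(-3, y) = 6*y**2 - 30*y + 36; vanishes at y ∈ {2, 3}. (-3, 2): f_x = 3 ≠ 0; (-3, 3): f_x = 5 ≠ 0.
  x = -2: f_y(-2, y) = 6*y**2 - 34*y + 48; vanishes at y ∈ {3}. (-2, 3): f_x = 0, f = 0 — SINGULAR.
  x = -1: f_y(-1, y) = 6*y**2 - 38*y + 60; vanishes at y ∈ {3}. (-1, 3): f_x = 1 ≠ 0.
  x = 0: f_y(0, y) = 6*y**2 - 42*y + 72; vanishes at y ∈ {3, 4}. (0, 3): f_x = 8 ≠ 0; (0, 4): f_x = 6 ≠ 0.
  x = 1: f_y(1, y) = 6*y**2 - 46*y + 84; vanishes at y ∈ {3}. (1, 3): f_x = 21 ≠ 0.
  x = 2: f_y(2, y) = 6*y**2 - 50*y + 96; vanishes at y ∈ {3}. (2, 3): f_x = 40 ≠ 0.
  x = 3: f_y(3, y) = 6*y**2 - 54*y + 108; vanishes at y ∈ {3}. (3, 3): f_x = 65 ≠ 0.
  x = 4: f_y(4, y) = 6*y**2 - 58*y + 120; vanishes at y ∈ {3}. (4, 3): f_x = 96 ≠ 0.
Only singular point on the grid: (-2, 3).
Classify: substitute x = -2 + u, y = 3 + v and expand: f = u**3 - u**2 - 2*u*v**2 + 2*v**3 + v**2.
No constant or linear terms (consistent with a singular point). Quadratic part: -u**2 + v**2. Cubic part: u**3 - 2*u*v**2 + 2*v**3.
The quadratic part v**2 - u**2 = (v − u)(v + u) splits into two distinct linear factors, so there are two distinct tangent lines y − 3 = ±(x − -2) — this is a node (ordinary double point).
Classification: node.


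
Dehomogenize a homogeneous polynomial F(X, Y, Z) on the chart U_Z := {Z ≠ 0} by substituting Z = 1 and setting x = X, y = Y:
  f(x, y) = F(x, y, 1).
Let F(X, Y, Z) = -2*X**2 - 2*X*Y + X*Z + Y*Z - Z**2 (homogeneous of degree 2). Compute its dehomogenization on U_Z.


f(x, y) = -2*x**2 - 2*x*y + x + y - 1

On U_Z we set Z = 1. Each monomial c·X^i·Y^j·Z^k in F becomes c·x^i·y^j·1^k = c·x^i·y^j.
Substituting Z = 1: F(X, Y, 1) = -2*x**2 - 2*x*y + x + y - 1.
Note: deg(f) ≤ deg(F) = 2; strict inequality happens when F is divisible by Z (lost terms).


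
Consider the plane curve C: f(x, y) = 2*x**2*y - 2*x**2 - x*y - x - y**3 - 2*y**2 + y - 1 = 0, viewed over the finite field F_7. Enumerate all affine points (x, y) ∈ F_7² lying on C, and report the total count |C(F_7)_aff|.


Affine F_7-points: {(1, 6), (2, 1), (2, 3), (5, 0), (6, 3), (6, 6)}; count = 6.

For each of the 49 pairs (x, y) ∈ F_7², evaluate f(x, y) mod 7. Record the zeros.
  x = 0: [0↦6, 1↦4, 2↦6, 3↦6, 4↦5, 5↦4, 6↦4]  zeros at y ∈ ∅
  x = 1: [0↦3, 1↦2, 2↦5, 3↦6, 4↦6, 5↦6, 6↦0]  zeros at y ∈ {6}
  x = 2: [0↦3, 1↦0, 2↦1, 3↦0, 4↦5, 5↦3, 6↦2]  zeros at y ∈ {1, 3}
  x = 3: [0↦6, 1↦5, 2↦1, 3↦2, 4↦2, 5↦2, 6↦3]  zeros at y ∈ ∅
  x = 4: [0↦5, 1↦3, 2↦5, 3↦5, 4↦4, 5↦3, 6↦3]  zeros at y ∈ ∅
  x = 5: [0↦0, 1↦1, 2↦6, 3↦2, 4↦4, 5↦6, 6↦2]  zeros at y ∈ {0}
  x = 6: [0↦5, 1↦6, 2↦4, 3↦0, 4↦2, 5↦4, 6↦0]  zeros at y ∈ {3, 6}
Collecting zeros: affine points = {(1, 6), (2, 1), (2, 3), (5, 0), (6, 3), (6, 6)}.
Total count |C(F_7)_aff| = 6.


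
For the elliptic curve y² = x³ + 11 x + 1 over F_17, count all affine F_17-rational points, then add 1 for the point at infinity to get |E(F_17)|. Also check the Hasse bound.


Affine points = {(0, 1), (0, 16), (1, 8), (1, 9), (7, 8), (7, 9), (9, 8), (9, 9), (11, 5), (11, 12), (12, 5), (12, 12), (14, 3), (14, 14)}; affine count = 14; |E(F_17)| = 15.

Discriminant check: Δ ∝ 4a³ + 27b² = 4·11³ + 27·1² = 4·1331 + 27·1 ≡ 13 (mod 17). Nonzero ⇒ E is nonsingular.
For each x ∈ F_17, compute rhs = x³ + 11·x + 1 mod 17, then count y ∈ F_17 with y² ≡ rhs.
  x = 0: rhs = 1, matching y values: 1, 16 (2 points).
  x = 1: rhs = 13, matching y values: 8, 9 (2 points).
  x = 2: rhs = 14, matching y values: none (0 points).
  x = 3: rhs = 10, matching y values: none (0 points).
  x = 4: rhs = 7, matching y values: none (0 points).
  x = 5: rhs = 11, matching y values: none (0 points).
  x = 6: rhs = 11, matching y values: none (0 points).
  x = 7: rhs = 13, matching y values: 8, 9 (2 points).
  x = 8: rhs = 6, matching y values: none (0 points).
  x = 9: rhs = 13, matching y values: 8, 9 (2 points).
  x = 10: rhs = 6, matching y values: none (0 points).
  x = 11: rhs = 8, matching y values: 5, 12 (2 points).
  x = 12: rhs = 8, matching y values: 5, 12 (2 points).
  x = 13: rhs = 12, matching y values: none (0 points).
  x = 14: rhs = 9, matching y values: 3, 14 (2 points).
  x = 15: rhs = 5, matching y values: none (0 points).
  x = 16: rhs = 6, matching y values: none (0 points).
Total affine count: 14.
Full point count |E(F_17)| = 14 + 1 = 15.
Hasse bound: |15 − (17+1)| = |-3| = 3 ≤ 2√17 ≈ 8.2462 ✓.


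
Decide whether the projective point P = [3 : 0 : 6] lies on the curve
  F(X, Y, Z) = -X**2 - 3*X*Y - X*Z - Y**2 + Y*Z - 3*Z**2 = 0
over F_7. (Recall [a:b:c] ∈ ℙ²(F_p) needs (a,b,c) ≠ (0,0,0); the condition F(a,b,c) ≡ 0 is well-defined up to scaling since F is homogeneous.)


F(3,0,6) ≡ 5 (mod 7); P is NOT on the curve.

Evaluate F(3, 0, 6) term-by-term (mod 7).
  -X**2 ↦ -1·9·1·1 = -9
  -3*X*Y ↦ -3·3·0·1 = 0
  -X*Z ↦ -1·3·1·6 = -18
  -Y**2 ↦ -1·1·0·1 = 0
  Y*Z ↦ 1·1·0·6 = 0
  -3*Z**2 ↦ -3·1·1·36 = -108
Sum: F(3, 0, 6) = (-9) + (0) + (-18) + (0) + (0) + (-108) = -135.
Reducing mod 7: -135 ≡ 5 (mod 7).
Since F(a, b, c) ≡ 5 ≠ 0 (mod 7), P does NOT lie on the curve.


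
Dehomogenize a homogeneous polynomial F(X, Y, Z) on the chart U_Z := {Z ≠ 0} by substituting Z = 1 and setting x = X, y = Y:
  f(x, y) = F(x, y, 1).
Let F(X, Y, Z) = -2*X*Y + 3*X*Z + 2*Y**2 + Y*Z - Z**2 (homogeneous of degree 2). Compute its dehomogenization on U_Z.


f(x, y) = -2*x*y + 3*x + 2*y**2 + y - 1

On U_Z we set Z = 1. Each monomial c·X^i·Y^j·Z^k in F becomes c·x^i·y^j·1^k = c·x^i·y^j.
Substituting Z = 1: F(X, Y, 1) = -2*x*y + 3*x + 2*y**2 + y - 1.
Note: deg(f) ≤ deg(F) = 2; strict inequality happens when F is divisible by Z (lost terms).


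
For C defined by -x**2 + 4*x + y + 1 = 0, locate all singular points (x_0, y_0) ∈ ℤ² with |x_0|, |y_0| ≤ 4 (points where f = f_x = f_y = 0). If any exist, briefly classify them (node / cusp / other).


No singular points in the scanned grid; C is smooth there.

Compute partial derivatives:
  f_x = 4 - 2*x.
  f_y = 1.
f_y = 1 is a nonzero constant, so f_y never vanishes: no point (x, y) can satisfy f = f_x = f_y = 0. In particular no (x, y) ∈ {−4, ..., 4}² is singular; the curve is smooth.


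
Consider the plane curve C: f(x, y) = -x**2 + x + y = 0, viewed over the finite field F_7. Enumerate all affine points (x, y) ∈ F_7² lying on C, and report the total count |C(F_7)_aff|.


Affine F_7-points: {(0, 0), (1, 0), (2, 2), (3, 6), (4, 5), (5, 6), (6, 2)}; count = 7.

For each of the 49 pairs (x, y) ∈ F_7², evaluate f(x, y) mod 7. Record the zeros.
  x = 0: [0↦0, 1↦1, 2↦2, 3↦3, 4↦4, 5↦5, 6↦6]  zeros at y ∈ {0}
  x = 1: [0↦0, 1↦1, 2↦2, 3↦3, 4↦4, 5↦5, 6↦6]  zeros at y ∈ {0}
  x = 2: [0↦5, 1↦6, 2↦0, 3↦1, 4↦2, 5↦3, 6↦4]  zeros at y ∈ {2}
  x = 3: [0↦1, 1↦2, 2↦3, 3↦4, 4↦5, 5↦6, 6↦0]  zeros at y ∈ {6}
  x = 4: [0↦2, 1↦3, 2↦4, 3↦5, 4↦6, 5↦0, 6↦1]  zeros at y ∈ {5}
  x = 5: [0↦1, 1↦2, 2↦3, 3↦4, 4↦5, 5↦6, 6↦0]  zeros at y ∈ {6}
  x = 6: [0↦5, 1↦6, 2↦0, 3↦1, 4↦2, 5↦3, 6↦4]  zeros at y ∈ {2}
Collecting zeros: affine points = {(0, 0), (1, 0), (2, 2), (3, 6), (4, 5), (5, 6), (6, 2)}.
Total count |C(F_7)_aff| = 7.


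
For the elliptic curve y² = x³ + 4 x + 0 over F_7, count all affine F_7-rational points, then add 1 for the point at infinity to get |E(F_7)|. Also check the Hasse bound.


Affine points = {(0, 0), (2, 3), (2, 4), (3, 2), (3, 5), (6, 3), (6, 4)}; affine count = 7; |E(F_7)| = 8.

Discriminant check: Δ ∝ 4a³ + 27b² = 4·4³ + 27·0² = 4·64 + 27·0 ≡ 4 (mod 7). Nonzero ⇒ E is nonsingular.
For each x ∈ F_7, compute rhs = x³ + 4·x + 0 mod 7, then count y ∈ F_7 with y² ≡ rhs.
  x = 0: rhs = 0, matching y values: 0 (1 points).
  x = 1: rhs = 5, matching y values: none (0 points).
  x = 2: rhs = 2, matching y values: 3, 4 (2 points).
  x = 3: rhs = 4, matching y values: 2, 5 (2 points).
  x = 4: rhs = 3, matching y values: none (0 points).
  x = 5: rhs = 5, matching y values: none (0 points).
  x = 6: rhs = 2, matching y values: 3, 4 (2 points).
Total affine count: 7.
Full point count |E(F_7)| = 7 + 1 = 8.
Hasse bound: |8 − (7+1)| = |0| = 0 ≤ 2√7 ≈ 5.2915 ✓.


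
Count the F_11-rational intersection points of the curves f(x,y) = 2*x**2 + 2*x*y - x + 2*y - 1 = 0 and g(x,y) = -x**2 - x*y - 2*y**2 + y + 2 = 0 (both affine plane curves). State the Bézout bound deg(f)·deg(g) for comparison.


Common zeros: {(3, 1)}; count = 1; Bézout bound = 4.

deg(f) = 2, deg(g) = 2, so Bézout bound = 4.
Scan x ∈ F_11. For each x, list the y ∈ F_11 with f(x, y) ≡ 0 and those with g(x, y) ≡ 0 (mod 11); the common zeros in that column are the intersection.
  x = 0: f ≡ 0 at y ∈ {6}; g ≡ 0 at y ∈ ∅; common: ∅.
  x = 1: f ≡ 0 at y ∈ {0}; g ≡ 0 at y ∈ ∅; common: ∅.
  x = 2: f ≡ 0 at y ∈ {1}; g ≡ 0 at y ∈ ∅; common: ∅.
  x = 3: f ≡ 0 at y ∈ {1}; g ≡ 0 at y ∈ {1, 9}; common: {1}.
  x = 4: f ≡ 0 at y ∈ {5}; g ≡ 0 at y ∈ ∅; common: ∅.
  x = 5: f ≡ 0 at y ∈ {0}; g ≡ 0 at y ∈ ∅; common: ∅.
  x = 6: f ≡ 0 at y ∈ {4}; g ≡ 0 at y ∈ ∅; common: ∅.
  x = 7: f ≡ 0 at y ∈ {4}; g ≡ 0 at y ∈ {1, 7}; common: ∅.
  x = 8: f ≡ 0 at y ∈ {5}; g ≡ 0 at y ∈ {6, 7}; common: ∅.
  x = 9: f ≡ 0 at y ∈ {10}; g ≡ 0 at y ∈ {3, 4}; common: ∅.
  x = 10: f ≡ 0 at y ∈ ∅; g ≡ 0 at y ∈ {3, 9}; common: ∅.
Collecting: common zeros = {(3, 1)}, so the count is 1.
Comparison with the Bézout bound: 1 ≤ 4 = deg(f)·deg(g), as expected for curves with no common component (the affine F_11-count falls short of the bound because intersections may lie at infinity, over extension fields, or carry multiplicity).


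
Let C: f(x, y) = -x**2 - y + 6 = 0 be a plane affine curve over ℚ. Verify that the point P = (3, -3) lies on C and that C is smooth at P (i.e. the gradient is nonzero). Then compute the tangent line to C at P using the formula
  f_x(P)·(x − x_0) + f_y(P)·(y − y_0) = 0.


Tangent line at P: -6*x - y + 15 = 0.

Step 1: f(3, -3) = 0, so P lies on C.
Step 2: partial derivatives
  f_x(x, y) = -2*x, f_y(x, y) = -1.
  f_x(P) = -6, f_y(P) = -1 (gradient nonzero, so P is smooth).
Step 3: tangent line at P: -6·(x − 3) + -1·(y − -3) = 0.
Expanding: -6*x - y + 15 = 0.


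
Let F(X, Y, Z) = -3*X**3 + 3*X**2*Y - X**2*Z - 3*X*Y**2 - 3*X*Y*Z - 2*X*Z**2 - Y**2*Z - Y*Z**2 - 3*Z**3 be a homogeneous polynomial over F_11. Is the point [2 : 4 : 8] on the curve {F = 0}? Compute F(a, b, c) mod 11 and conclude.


F(2,4,8) ≡ 3 (mod 11); P is NOT on the curve.

Evaluate F(2, 4, 8) term-by-term (mod 11).
  -3*X**3 ↦ -3·8·1·1 = -24
  3*X**2*Y ↦ 3·4·4·1 = 48
  -X**2*Z ↦ -1·4·1·8 = -32
  -3*X*Y**2 ↦ -3·2·16·1 = -96
  -3*X*Y*Z ↦ -3·2·4·8 = -192
  -2*X*Z**2 ↦ -2·2·1·64 = -256
  -Y**2*Z ↦ -1·1·16·8 = -128
  -Y*Z**2 ↦ -1·1·4·64 = -256
  -3*Z**3 ↦ -3·1·1·512 = -1536
Sum: F(2, 4, 8) = (-24) + (48) + (-32) + (-96) + (-192) + (-256) + (-128) + (-256) + (-1536) = -2472.
Reducing mod 11: -2472 ≡ 3 (mod 11).
Since F(a, b, c) ≡ 3 ≠ 0 (mod 11), P does NOT lie on the curve.


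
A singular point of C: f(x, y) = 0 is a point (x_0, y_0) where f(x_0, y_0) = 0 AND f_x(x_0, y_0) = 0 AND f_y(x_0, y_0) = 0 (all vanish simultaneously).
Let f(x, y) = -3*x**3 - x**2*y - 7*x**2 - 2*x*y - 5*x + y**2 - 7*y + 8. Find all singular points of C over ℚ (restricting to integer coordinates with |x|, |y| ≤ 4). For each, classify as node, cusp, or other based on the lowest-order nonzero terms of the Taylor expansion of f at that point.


Singular points: {(-1, 3)}; classification: node.

Compute partial derivatives:
  f_x = -9*x**2 - 2*x*y - 14*x - 2*y - 5.
  f_y = -x**2 - 2*x + 2*y - 7.
Scan x_0 ∈ {−4, ..., 4}. For each x_0, f_y(x_0, y) is a polynomial in y; find its integer roots y ∈ {−4, ..., 4}, then test f_x and f at those candidates.
  x = -4: f_y(-4, y) = 2*y - 15; no integer root y with |y| ≤ 4.
  x = -3: f_y(-3, y) = 2*y - 10; no integer root y with |y| ≤ 4.
  x = -2: f_y(-2, y) = 2*y - 7; no integer root y with |y| ≤ 4.
  x = -1: f_y(-1, y) = 2*y - 6; vanishes at y ∈ {3}. (-1, 3): f_x = 0, f = 0 — SINGULAR.
  x = 0: f_y(0, y) = 2*y - 7; no integer root y with |y| ≤ 4.
  x = 1: f_y(1, y) = 2*y - 10; no integer root y with |y| ≤ 4.
  x = 2: f_y(2, y) = 2*y - 15; no integer root y with |y| ≤ 4.
  x = 3: f_y(3, y) = 2*y - 22; no integer root y with |y| ≤ 4.
  x = 4: f_y(4, y) = 2*y - 31; no integer root y with |y| ≤ 4.
Only singular point on the grid: (-1, 3).
Classify: substitute x = -1 + u, y = 3 + v and expand: f = -3*u**3 - u**2*v - u**2 + v**2.
No constant or linear terms (consistent with a singular point). Quadratic part: -u**2 + v**2. Cubic part: -3*u**3 - u**2*v.
The quadratic part v**2 - u**2 = (v − u)(v + u) splits into two distinct linear factors, so there are two distinct tangent lines y − 3 = ±(x − -1) — this is a node (ordinary double point).
Classification: node.


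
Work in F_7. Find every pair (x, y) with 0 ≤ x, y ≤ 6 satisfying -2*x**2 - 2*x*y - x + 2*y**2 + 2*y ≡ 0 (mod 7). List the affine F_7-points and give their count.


Affine F_7-points: {(0, 0), (0, 6), (2, 4), (3, 0), (3, 2), (4, 4), (4, 6), (5, 2)}; count = 8.

For each of the 49 pairs (x, y) ∈ F_7², evaluate f(x, y) mod 7. Record the zeros.
  x = 0: [0↦0, 1↦4, 2↦5, 3↦3, 4↦5, 5↦4, 6↦0]  zeros at y ∈ {0, 6}
  x = 1: [0↦4, 1↦6, 2↦5, 3↦1, 4↦1, 5↦5, 6↦6]  zeros at y ∈ ∅
  x = 2: [0↦4, 1↦4, 2↦1, 3↦2, 4↦0, 5↦2, 6↦1]  zeros at y ∈ {4}
  x = 3: [0↦0, 1↦5, 2↦0, 3↦6, 4↦2, 5↦2, 6↦6]  zeros at y ∈ {0, 2}
  x = 4: [0↦6, 1↦2, 2↦2, 3↦6, 4↦0, 5↦5, 6↦0]  zeros at y ∈ {4, 6}
  x = 5: [0↦1, 1↦2, 2↦0, 3↦2, 4↦1, 5↦4, 6↦4]  zeros at y ∈ {2}
  x = 6: [0↦6, 1↦5, 2↦1, 3↦1, 4↦5, 5↦6, 6↦4]  zeros at y ∈ ∅
Collecting zeros: affine points = {(0, 0), (0, 6), (2, 4), (3, 0), (3, 2), (4, 4), (4, 6), (5, 2)}.
Total count |C(F_7)_aff| = 8.


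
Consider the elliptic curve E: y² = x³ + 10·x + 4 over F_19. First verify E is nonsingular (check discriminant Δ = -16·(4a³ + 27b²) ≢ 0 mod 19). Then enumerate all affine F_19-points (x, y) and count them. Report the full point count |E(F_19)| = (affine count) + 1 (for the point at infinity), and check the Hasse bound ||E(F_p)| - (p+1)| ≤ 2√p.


Affine points = {(0, 2), (0, 17), (3, 2), (3, 17), (8, 8), (8, 11), (9, 5), (9, 14), (11, 1), (11, 18), (12, 3), (12, 16), (14, 0), (16, 2), (16, 17)}; affine count = 15; |E(F_19)| = 16.

Discriminant check: Δ ∝ 4a³ + 27b² = 4·10³ + 27·4² = 4·1000 + 27·16 ≡ 5 (mod 19). Nonzero ⇒ E is nonsingular.
For each x ∈ F_19, compute rhs = x³ + 10·x + 4 mod 19, then count y ∈ F_19 with y² ≡ rhs.
  x = 0: rhs = 4, matching y values: 2, 17 (2 points).
  x = 1: rhs = 15, matching y values: none (0 points).
  x = 2: rhs = 13, matching y values: none (0 points).
  x = 3: rhs = 4, matching y values: 2, 17 (2 points).
  x = 4: rhs = 13, matching y values: none (0 points).
  x = 5: rhs = 8, matching y values: none (0 points).
  x = 6: rhs = 14, matching y values: none (0 points).
  x = 7: rhs = 18, matching y values: none (0 points).
  x = 8: rhs = 7, matching y values: 8, 11 (2 points).
  x = 9: rhs = 6, matching y values: 5, 14 (2 points).
  x = 10: rhs = 2, matching y values: none (0 points).
  x = 11: rhs = 1, matching y values: 1, 18 (2 points).
  x = 12: rhs = 9, matching y values: 3, 16 (2 points).
  x = 13: rhs = 13, matching y values: none (0 points).
  x = 14: rhs = 0, matching y values: 0 (1 points).
  x = 15: rhs = 14, matching y values: none (0 points).
  x = 16: rhs = 4, matching y values: 2, 17 (2 points).
  x = 17: rhs = 14, matching y values: none (0 points).
  x = 18: rhs = 12, matching y values: none (0 points).
Total affine count: 15.
Full point count |E(F_19)| = 15 + 1 = 16.
Hasse bound: |16 − (19+1)| = |-4| = 4 ≤ 2√19 ≈ 8.7178 ✓.


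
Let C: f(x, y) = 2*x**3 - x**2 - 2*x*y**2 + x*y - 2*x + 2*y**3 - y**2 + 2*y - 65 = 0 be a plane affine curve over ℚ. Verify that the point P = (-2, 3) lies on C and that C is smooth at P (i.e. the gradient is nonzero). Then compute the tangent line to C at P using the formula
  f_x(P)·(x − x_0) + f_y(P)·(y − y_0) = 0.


Tangent line at P: 11*x + 72*y - 194 = 0.

Step 1: f(-2, 3) = 0, so P lies on C.
Step 2: partial derivatives
  f_x(x, y) = 6*x**2 - 2*x - 2*y**2 + y - 2, f_y(x, y) = -4*x*y + x + 6*y**2 - 2*y + 2.
  f_x(P) = 11, f_y(P) = 72 (gradient nonzero, so P is smooth).
Step 3: tangent line at P: 11·(x − -2) + 72·(y − 3) = 0.
Expanding: 11*x + 72*y - 194 = 0.


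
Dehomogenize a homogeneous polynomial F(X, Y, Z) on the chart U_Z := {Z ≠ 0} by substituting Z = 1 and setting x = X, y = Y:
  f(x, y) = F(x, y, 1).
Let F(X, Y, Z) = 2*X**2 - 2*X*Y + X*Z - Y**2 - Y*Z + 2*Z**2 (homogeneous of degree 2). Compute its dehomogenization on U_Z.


f(x, y) = 2*x**2 - 2*x*y + x - y**2 - y + 2

On U_Z we set Z = 1. Each monomial c·X^i·Y^j·Z^k in F becomes c·x^i·y^j·1^k = c·x^i·y^j.
Substituting Z = 1: F(X, Y, 1) = 2*x**2 - 2*x*y + x - y**2 - y + 2.
Note: deg(f) ≤ deg(F) = 2; strict inequality happens when F is divisible by Z (lost terms).


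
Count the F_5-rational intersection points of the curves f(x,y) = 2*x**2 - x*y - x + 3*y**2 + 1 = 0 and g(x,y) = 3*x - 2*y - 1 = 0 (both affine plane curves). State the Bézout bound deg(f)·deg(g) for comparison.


Common zeros: ∅; count = 0; Bézout bound = 2.

deg(f) = 2, deg(g) = 1, so Bézout bound = 2.
Scan x ∈ F_5. For each x, list the y ∈ F_5 with f(x, y) ≡ 0 and those with g(x, y) ≡ 0 (mod 5); the common zeros in that column are the intersection.
  x = 0: f ≡ 0 at y ∈ ∅; g ≡ 0 at y ∈ {2}; common: ∅.
  x = 1: f ≡ 0 at y ∈ ∅; g ≡ 0 at y ∈ {1}; common: ∅.
  x = 2: f ≡ 0 at y ∈ {2}; g ≡ 0 at y ∈ {0}; common: ∅.
  x = 3: f ≡ 0 at y ∈ ∅; g ≡ 0 at y ∈ {4}; common: ∅.
  x = 4: f ≡ 0 at y ∈ ∅; g ≡ 0 at y ∈ {3}; common: ∅.
Collecting: common zeros = ∅, so the count is 0.
Comparison with the Bézout bound: 0 ≤ 2 = deg(f)·deg(g), as expected for curves with no common component (the affine F_5-count falls short of the bound because intersections may lie at infinity, over extension fields, or carry multiplicity).


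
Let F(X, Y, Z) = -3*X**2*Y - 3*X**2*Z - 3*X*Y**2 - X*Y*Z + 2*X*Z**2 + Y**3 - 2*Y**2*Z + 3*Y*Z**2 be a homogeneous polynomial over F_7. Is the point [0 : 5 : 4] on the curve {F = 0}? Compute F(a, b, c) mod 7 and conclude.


F(0,5,4) ≡ 4 (mod 7); P is NOT on the curve.

Evaluate F(0, 5, 4) term-by-term (mod 7).
  -3*X**2*Y ↦ -3·0·5·1 = 0
  -3*X**2*Z ↦ -3·0·1·4 = 0
  -3*X*Y**2 ↦ -3·0·25·1 = 0
  -X*Y*Z ↦ -1·0·5·4 = 0
  2*X*Z**2 ↦ 2·0·1·16 = 0
  Y**3 ↦ 1·1·125·1 = 125
  -2*Y**2*Z ↦ -2·1·25·4 = -200
  3*Y*Z**2 ↦ 3·1·5·16 = 240
Sum: F(0, 5, 4) = (0) + (0) + (0) + (0) + (0) + (125) + (-200) + (240) = 165.
Reducing mod 7: 165 ≡ 4 (mod 7).
Since F(a, b, c) ≡ 4 ≠ 0 (mod 7), P does NOT lie on the curve.


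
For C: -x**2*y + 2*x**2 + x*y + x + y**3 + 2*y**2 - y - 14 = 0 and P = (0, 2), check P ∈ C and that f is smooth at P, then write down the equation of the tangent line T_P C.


Tangent line at P: 3*x + 19*y - 38 = 0.

Step 1: f(0, 2) = 0, so P lies on C.
Step 2: partial derivatives
  f_x(x, y) = -2*x*y + 4*x + y + 1, f_y(x, y) = -x**2 + x + 3*y**2 + 4*y - 1.
  f_x(P) = 3, f_y(P) = 19 (gradient nonzero, so P is smooth).
Step 3: tangent line at P: 3·(x − 0) + 19·(y − 2) = 0.
Expanding: 3*x + 19*y - 38 = 0.


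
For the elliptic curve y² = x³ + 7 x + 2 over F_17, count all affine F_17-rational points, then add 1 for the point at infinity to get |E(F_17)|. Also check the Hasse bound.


Affine points = {(0, 6), (0, 11), (3, 4), (3, 13), (4, 3), (4, 14), (5, 3), (5, 14), (8, 3), (8, 14), (10, 1), (10, 16), (11, 4), (11, 13)}; affine count = 14; |E(F_17)| = 15.

Discriminant check: Δ ∝ 4a³ + 27b² = 4·7³ + 27·2² = 4·343 + 27·4 ≡ 1 (mod 17). Nonzero ⇒ E is nonsingular.
For each x ∈ F_17, compute rhs = x³ + 7·x + 2 mod 17, then count y ∈ F_17 with y² ≡ rhs.
  x = 0: rhs = 2, matching y values: 6, 11 (2 points).
  x = 1: rhs = 10, matching y values: none (0 points).
  x = 2: rhs = 7, matching y values: none (0 points).
  x = 3: rhs = 16, matching y values: 4, 13 (2 points).
  x = 4: rhs = 9, matching y values: 3, 14 (2 points).
  x = 5: rhs = 9, matching y values: 3, 14 (2 points).
  x = 6: rhs = 5, matching y values: none (0 points).
  x = 7: rhs = 3, matching y values: none (0 points).
  x = 8: rhs = 9, matching y values: 3, 14 (2 points).
  x = 9: rhs = 12, matching y values: none (0 points).
  x = 10: rhs = 1, matching y values: 1, 16 (2 points).
  x = 11: rhs = 16, matching y values: 4, 13 (2 points).
  x = 12: rhs = 12, matching y values: none (0 points).
  x = 13: rhs = 12, matching y values: none (0 points).
  x = 14: rhs = 5, matching y values: none (0 points).
  x = 15: rhs = 14, matching y values: none (0 points).
  x = 16: rhs = 11, matching y values: none (0 points).
Total affine count: 14.
Full point count |E(F_17)| = 14 + 1 = 15.
Hasse bound: |15 − (17+1)| = |-3| = 3 ≤ 2√17 ≈ 8.2462 ✓.


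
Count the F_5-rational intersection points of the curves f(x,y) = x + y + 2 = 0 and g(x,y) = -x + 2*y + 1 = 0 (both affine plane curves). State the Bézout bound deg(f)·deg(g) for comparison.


Common zeros: {(4, 4)}; count = 1; Bézout bound = 1.

deg(f) = 1, deg(g) = 1, so Bézout bound = 1.
Scan x ∈ F_5. For each x, list the y ∈ F_5 with f(x, y) ≡ 0 and those with g(x, y) ≡ 0 (mod 5); the common zeros in that column are the intersection.
  x = 0: f ≡ 0 at y ∈ {3}; g ≡ 0 at y ∈ {2}; common: ∅.
  x = 1: f ≡ 0 at y ∈ {2}; g ≡ 0 at y ∈ {0}; common: ∅.
  x = 2: f ≡ 0 at y ∈ {1}; g ≡ 0 at y ∈ {3}; common: ∅.
  x = 3: f ≡ 0 at y ∈ {0}; g ≡ 0 at y ∈ {1}; common: ∅.
  x = 4: f ≡ 0 at y ∈ {4}; g ≡ 0 at y ∈ {4}; common: {4}.
Collecting: common zeros = {(4, 4)}, so the count is 1.
Comparison with the Bézout bound: 1 ≤ 1 = deg(f)·deg(g), as expected for curves with no common component (the bound is attained).


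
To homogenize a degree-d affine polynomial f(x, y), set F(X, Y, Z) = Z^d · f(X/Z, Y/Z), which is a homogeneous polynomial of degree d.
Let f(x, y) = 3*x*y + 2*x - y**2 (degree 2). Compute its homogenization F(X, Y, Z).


F(X, Y, Z) = 3*X*Y + 2*X*Z - Y**2

deg(f) = 2.
Substitute x = X/Z, y = Y/Z into f, then multiply by Z^2.
  monomial 3·x^1·y^1 ↦ 3·X^1·Y^1·Z^0.
  monomial 2·x^1·y^0 ↦ 2·X^1·Y^0·Z^1.
  monomial -1·x^0·y^2 ↦ -1·X^0·Y^2·Z^0.
Collecting: F(X, Y, Z) = 3*X*Y + 2*X*Z - Y**2.


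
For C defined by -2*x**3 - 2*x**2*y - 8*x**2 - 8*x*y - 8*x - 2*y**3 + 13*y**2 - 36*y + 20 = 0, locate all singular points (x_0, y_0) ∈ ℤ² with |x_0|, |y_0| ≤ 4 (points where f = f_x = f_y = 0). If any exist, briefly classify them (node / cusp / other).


Singular points: {(-2, 2)}; classification: cusp.

Compute partial derivatives:
  f_x = -6*x**2 - 4*x*y - 16*x - 8*y - 8.
  f_y = -2*x**2 - 8*x - 6*y**2 + 26*y - 36.
Scan x_0 ∈ {−4, ..., 4}. For each x_0, f_y(x_0, y) is a polynomial in y; find its integer roots y ∈ {−4, ..., 4}, then test f_x and f at those candidates.
  x = -4: f_y(-4, y) = -6*y**2 + 26*y - 36; no integer root y with |y| ≤ 4.
  x = -3: f_y(-3, y) = -6*y**2 + 26*y - 30; no integer root y with |y| ≤ 4.
  x = -2: f_y(-2, y) = -6*y**2 + 26*y - 28; vanishes at y ∈ {2}. (-2, 2): f_x = 0, f = 0 — SINGULAR.
  x = -1: f_y(-1, y) = -6*y**2 + 26*y - 30; no integer root y with |y| ≤ 4.
  x = 0: f_y(0, y) = -6*y**2 + 26*y - 36; no integer root y with |y| ≤ 4.
  x = 1: f_y(1, y) = -6*y**2 + 26*y - 46; no integer root y with |y| ≤ 4.
  x = 2: f_y(2, y) = -6*y**2 + 26*y - 60; no integer root y with |y| ≤ 4.
  x = 3: f_y(3, y) = -6*y**2 + 26*y - 78; no integer root y with |y| ≤ 4.
  x = 4: f_y(4, y) = -6*y**2 + 26*y - 100; no integer root y with |y| ≤ 4.
Only singular point on the grid: (-2, 2).
Classify: substitute x = -2 + u, y = 2 + v and expand: f = -2*u**3 - 2*u**2*v - 2*v**3 + v**2.
No constant or linear terms (consistent with a singular point). Quadratic part: v**2. Cubic part: -2*u**3 - 2*u**2*v - 2*v**3.
The quadratic part v**2 is a perfect square, so there is a single (double) tangent line v = 0, i.e. y = 2. Restricting the cubic part to that line (v = 0) leaves -2*u**3 ≠ 0, so f is not divisible by v and the branch is v² ≈ 2*u**3 to lowest order — this is a cusp.
Classification: cusp.


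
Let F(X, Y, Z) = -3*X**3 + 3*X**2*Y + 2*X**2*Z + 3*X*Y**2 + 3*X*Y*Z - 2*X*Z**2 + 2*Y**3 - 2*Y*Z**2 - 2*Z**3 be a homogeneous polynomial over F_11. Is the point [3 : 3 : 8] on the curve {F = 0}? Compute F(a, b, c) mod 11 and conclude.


F(3,3,8) ≡ 1 (mod 11); P is NOT on the curve.

Evaluate F(3, 3, 8) term-by-term (mod 11).
  -3*X**3 ↦ -3·27·1·1 = -81
  3*X**2*Y ↦ 3·9·3·1 = 81
  2*X**2*Z ↦ 2·9·1·8 = 144
  3*X*Y**2 ↦ 3·3·9·1 = 81
  3*X*Y*Z ↦ 3·3·3·8 = 216
  -2*X*Z**2 ↦ -2·3·1·64 = -384
  2*Y**3 ↦ 2·1·27·1 = 54
  -2*Y*Z**2 ↦ -2·1·3·64 = -384
  -2*Z**3 ↦ -2·1·1·512 = -1024
Sum: F(3, 3, 8) = (-81) + (81) + (144) + (81) + (216) + (-384) + (54) + (-384) + (-1024) = -1297.
Reducing mod 11: -1297 ≡ 1 (mod 11).
Since F(a, b, c) ≡ 1 ≠ 0 (mod 11), P does NOT lie on the curve.


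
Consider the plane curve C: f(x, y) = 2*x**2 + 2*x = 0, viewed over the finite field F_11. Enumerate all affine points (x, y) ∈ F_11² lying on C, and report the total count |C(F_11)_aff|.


Affine F_11-points: {(0, 0), (0, 1), (0, 2), (0, 3), (0, 4), (0, 5), (0, 6), (0, 7), (0, 8), (0, 9), (0, 10), (10, 0), (10, 1), (10, 2), (10, 3), (10, 4), (10, 5), (10, 6), (10, 7), (10, 8), (10, 9), (10, 10)}; count = 22.

For each of the 121 pairs (x, y) ∈ F_11², evaluate f(x, y) mod 11. Record the zeros.
  x = 0: [0↦0, 1↦0, 2↦0, 3↦0, 4↦0, 5↦0, 6↦0, 7↦0, 8↦0, 9↦0, 10↦0]  zeros at y ∈ {0, 1, 2, 3, 4, 5, 6, 7, 8, 9, 10}
  x = 1: [0↦4, 1↦4, 2↦4, 3↦4, 4↦4, 5↦4, 6↦4, 7↦4, 8↦4, 9↦4, 10↦4]  zeros at y ∈ ∅
  x = 2: [0↦1, 1↦1, 2↦1, 3↦1, 4↦1, 5↦1, 6↦1, 7↦1, 8↦1, 9↦1, 10↦1]  zeros at y ∈ ∅
  x = 3: [0↦2, 1↦2, 2↦2, 3↦2, 4↦2, 5↦2, 6↦2, 7↦2, 8↦2, 9↦2, 10↦2]  zeros at y ∈ ∅
  x = 4: [0↦7, 1↦7, 2↦7, 3↦7, 4↦7, 5↦7, 6↦7, 7↦7, 8↦7, 9↦7, 10↦7]  zeros at y ∈ ∅
  x = 5: [0↦5, 1↦5, 2↦5, 3↦5, 4↦5, 5↦5, 6↦5, 7↦5, 8↦5, 9↦5, 10↦5]  zeros at y ∈ ∅
  x = 6: [0↦7, 1↦7, 2↦7, 3↦7, 4↦7, 5↦7, 6↦7, 7↦7, 8↦7, 9↦7, 10↦7]  zeros at y ∈ ∅
  x = 7: [0↦2, 1↦2, 2↦2, 3↦2, 4↦2, 5↦2, 6↦2, 7↦2, 8↦2, 9↦2, 10↦2]  zeros at y ∈ ∅
  x = 8: [0↦1, 1↦1, 2↦1, 3↦1, 4↦1, 5↦1, 6↦1, 7↦1, 8↦1, 9↦1, 10↦1]  zeros at y ∈ ∅
  x = 9: [0↦4, 1↦4, 2↦4, 3↦4, 4↦4, 5↦4, 6↦4, 7↦4, 8↦4, 9↦4, 10↦4]  zeros at y ∈ ∅
  x = 10: [0↦0, 1↦0, 2↦0, 3↦0, 4↦0, 5↦0, 6↦0, 7↦0, 8↦0, 9↦0, 10↦0]  zeros at y ∈ {0, 1, 2, 3, 4, 5, 6, 7, 8, 9, 10}
Collecting zeros: affine points = {(0, 0), (0, 1), (0, 2), (0, 3), (0, 4), (0, 5), (0, 6), (0, 7), (0, 8), (0, 9), (0, 10), (10, 0), (10, 1), (10, 2), (10, 3), (10, 4), (10, 5), (10, 6), (10, 7), (10, 8), (10, 9), (10, 10)}.
Total count |C(F_11)_aff| = 22.


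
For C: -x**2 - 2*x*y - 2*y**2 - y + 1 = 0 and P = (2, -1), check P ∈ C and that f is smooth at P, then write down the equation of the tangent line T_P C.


Tangent line at P: -2*x - y + 3 = 0.

Step 1: f(2, -1) = 0, so P lies on C.
Step 2: partial derivatives
  f_x(x, y) = -2*x - 2*y, f_y(x, y) = -2*x - 4*y - 1.
  f_x(P) = -2, f_y(P) = -1 (gradient nonzero, so P is smooth).
Step 3: tangent line at P: -2·(x − 2) + -1·(y − -1) = 0.
Expanding: -2*x - y + 3 = 0.


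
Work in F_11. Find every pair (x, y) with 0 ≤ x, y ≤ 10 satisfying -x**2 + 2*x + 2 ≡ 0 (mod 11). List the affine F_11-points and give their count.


Affine F_11-points: {(6, 0), (6, 1), (6, 2), (6, 3), (6, 4), (6, 5), (6, 6), (6, 7), (6, 8), (6, 9), (6, 10), (7, 0), (7, 1), (7, 2), (7, 3), (7, 4), (7, 5), (7, 6), (7, 7), (7, 8), (7, 9), (7, 10)}; count = 22.

For each of the 121 pairs (x, y) ∈ F_11², evaluate f(x, y) mod 11. Record the zeros.
  x = 0: [0↦2, 1↦2, 2↦2, 3↦2, 4↦2, 5↦2, 6↦2, 7↦2, 8↦2, 9↦2, 10↦2]  zeros at y ∈ ∅
  x = 1: [0↦3, 1↦3, 2↦3, 3↦3, 4↦3, 5↦3, 6↦3, 7↦3, 8↦3, 9↦3, 10↦3]  zeros at y ∈ ∅
  x = 2: [0↦2, 1↦2, 2↦2, 3↦2, 4↦2, 5↦2, 6↦2, 7↦2, 8↦2, 9↦2, 10↦2]  zeros at y ∈ ∅
  x = 3: [0↦10, 1↦10, 2↦10, 3↦10, 4↦10, 5↦10, 6↦10, 7↦10, 8↦10, 9↦10, 10↦10]  zeros at y ∈ ∅
  x = 4: [0↦5, 1↦5, 2↦5, 3↦5, 4↦5, 5↦5, 6↦5, 7↦5, 8↦5, 9↦5, 10↦5]  zeros at y ∈ ∅
  x = 5: [0↦9, 1↦9, 2↦9, 3↦9, 4↦9, 5↦9, 6↦9, 7↦9, 8↦9, 9↦9, 10↦9]  zeros at y ∈ ∅
  x = 6: [0↦0, 1↦0, 2↦0, 3↦0, 4↦0, 5↦0, 6↦0, 7↦0, 8↦0, 9↦0, 10↦0]  zeros at y ∈ {0, 1, 2, 3, 4, 5, 6, 7, 8, 9, 10}
  x = 7: [0↦0, 1↦0, 2↦0, 3↦0, 4↦0, 5↦0, 6↦0, 7↦0, 8↦0, 9↦0, 10↦0]  zeros at y ∈ {0, 1, 2, 3, 4, 5, 6, 7, 8, 9, 10}
  x = 8: [0↦9, 1↦9, 2↦9, 3↦9, 4↦9, 5↦9, 6↦9, 7↦9, 8↦9, 9↦9, 10↦9]  zeros at y ∈ ∅
  x = 9: [0↦5, 1↦5, 2↦5, 3↦5, 4↦5, 5↦5, 6↦5, 7↦5, 8↦5, 9↦5, 10↦5]  zeros at y ∈ ∅
  x = 10: [0↦10, 1↦10, 2↦10, 3↦10, 4↦10, 5↦10, 6↦10, 7↦10, 8↦10, 9↦10, 10↦10]  zeros at y ∈ ∅
Collecting zeros: affine points = {(6, 0), (6, 1), (6, 2), (6, 3), (6, 4), (6, 5), (6, 6), (6, 7), (6, 8), (6, 9), (6, 10), (7, 0), (7, 1), (7, 2), (7, 3), (7, 4), (7, 5), (7, 6), (7, 7), (7, 8), (7, 9), (7, 10)}.
Total count |C(F_11)_aff| = 22.


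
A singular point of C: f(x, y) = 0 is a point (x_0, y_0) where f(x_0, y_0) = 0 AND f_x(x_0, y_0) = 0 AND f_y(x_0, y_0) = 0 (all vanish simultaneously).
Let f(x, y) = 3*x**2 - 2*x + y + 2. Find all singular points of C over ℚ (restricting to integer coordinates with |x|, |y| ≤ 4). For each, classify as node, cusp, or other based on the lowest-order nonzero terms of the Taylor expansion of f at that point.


No singular points in the scanned grid; C is smooth there.

Compute partial derivatives:
  f_x = 6*x - 2.
  f_y = 1.
f_y = 1 is a nonzero constant, so f_y never vanishes: no point (x, y) can satisfy f = f_x = f_y = 0. In particular no (x, y) ∈ {−4, ..., 4}² is singular; the curve is smooth.


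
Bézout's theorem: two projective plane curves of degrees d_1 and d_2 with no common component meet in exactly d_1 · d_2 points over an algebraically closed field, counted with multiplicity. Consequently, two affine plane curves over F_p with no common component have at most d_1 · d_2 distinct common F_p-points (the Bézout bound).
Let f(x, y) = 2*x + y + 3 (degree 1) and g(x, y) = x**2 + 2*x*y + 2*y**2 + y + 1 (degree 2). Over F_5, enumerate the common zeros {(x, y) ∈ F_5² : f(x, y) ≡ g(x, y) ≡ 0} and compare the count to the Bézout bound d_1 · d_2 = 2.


Common zeros: {(4, 4)}; count = 1; Bézout bound = 2.

deg(f) = 1, deg(g) = 2, so Bézout bound = 2.
Scan x ∈ F_5. For each x, list the y ∈ F_5 with f(x, y) ≡ 0 and those with g(x, y) ≡ 0 (mod 5); the common zeros in that column are the intersection.
  x = 0: f ≡ 0 at y ∈ {2}; g ≡ 0 at y ∈ ∅; common: ∅.
  x = 1: f ≡ 0 at y ∈ {0}; g ≡ 0 at y ∈ ∅; common: ∅.
  x = 2: f ≡ 0 at y ∈ {3}; g ≡ 0 at y ∈ {0}; common: ∅.
  x = 3: f ≡ 0 at y ∈ {1}; g ≡ 0 at y ∈ {0, 4}; common: ∅.
  x = 4: f ≡ 0 at y ∈ {4}; g ≡ 0 at y ∈ {4}; common: {4}.
Collecting: common zeros = {(4, 4)}, so the count is 1.
Comparison with the Bézout bound: 1 ≤ 2 = deg(f)·deg(g), as expected for curves with no common component (the affine F_5-count falls short of the bound because intersections may lie at infinity, over extension fields, or carry multiplicity).


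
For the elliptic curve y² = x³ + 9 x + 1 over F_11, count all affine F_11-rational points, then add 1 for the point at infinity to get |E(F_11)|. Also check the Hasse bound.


Affine points = {(0, 1), (0, 10), (1, 0), (2, 4), (2, 7), (3, 0), (7, 0)}; affine count = 7; |E(F_11)| = 8.

Discriminant check: Δ ∝ 4a³ + 27b² = 4·9³ + 27·1² = 4·729 + 27·1 ≡ 6 (mod 11). Nonzero ⇒ E is nonsingular.
For each x ∈ F_11, compute rhs = x³ + 9·x + 1 mod 11, then count y ∈ F_11 with y² ≡ rhs.
  x = 0: rhs = 1, matching y values: 1, 10 (2 points).
  x = 1: rhs = 0, matching y values: 0 (1 points).
  x = 2: rhs = 5, matching y values: 4, 7 (2 points).
  x = 3: rhs = 0, matching y values: 0 (1 points).
  x = 4: rhs = 2, matching y values: none (0 points).
  x = 5: rhs = 6, matching y values: none (0 points).
  x = 6: rhs = 7, matching y values: none (0 points).
  x = 7: rhs = 0, matching y values: 0 (1 points).
  x = 8: rhs = 2, matching y values: none (0 points).
  x = 9: rhs = 8, matching y values: none (0 points).
  x = 10: rhs = 2, matching y values: none (0 points).
Total affine count: 7.
Full point count |E(F_11)| = 7 + 1 = 8.
Hasse bound: |8 − (11+1)| = |-4| = 4 ≤ 2√11 ≈ 6.6332 ✓.


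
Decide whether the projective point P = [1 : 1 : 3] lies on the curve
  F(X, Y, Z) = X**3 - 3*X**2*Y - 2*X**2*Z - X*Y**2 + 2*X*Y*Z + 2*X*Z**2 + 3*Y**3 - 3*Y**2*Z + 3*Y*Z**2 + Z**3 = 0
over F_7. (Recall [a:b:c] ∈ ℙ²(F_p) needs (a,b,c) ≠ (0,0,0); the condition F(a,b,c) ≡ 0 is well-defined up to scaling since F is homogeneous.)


F(1,1,3) ≡ 0 (mod 7); P is on the curve.

Evaluate F(1, 1, 3) term-by-term (mod 7).
  X**3 ↦ 1·1·1·1 = 1
  -3*X**2*Y ↦ -3·1·1·1 = -3
  -2*X**2*Z ↦ -2·1·1·3 = -6
  -X*Y**2 ↦ -1·1·1·1 = -1
  2*X*Y*Z ↦ 2·1·1·3 = 6
  2*X*Z**2 ↦ 2·1·1·9 = 18
  3*Y**3 ↦ 3·1·1·1 = 3
  -3*Y**2*Z ↦ -3·1·1·3 = -9
  3*Y*Z**2 ↦ 3·1·1·9 = 27
  Z**3 ↦ 1·1·1·27 = 27
Sum: F(1, 1, 3) = (1) + (-3) + (-6) + (-1) + (6) + (18) + (3) + (-9) + (27) + (27) = 63.
Reducing mod 7: 63 ≡ 0 (mod 7).
Since F(a, b, c) ≡ 0 (mod 7), P lies on the curve.
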